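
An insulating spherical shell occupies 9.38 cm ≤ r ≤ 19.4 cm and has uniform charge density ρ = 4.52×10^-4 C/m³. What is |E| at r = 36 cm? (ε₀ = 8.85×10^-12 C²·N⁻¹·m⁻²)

By spherical symmetry E is radial; choose a Gaussian sphere of radius r = 36 cm (r > 19.4 cm, enclosing the whole shell).
Q_enc = ρ·(4π/3)(b³ − a³) = (4.52e-4)·(4π/3)·((0.194)³ − (0.0938)³) = 1.226e-5 C.
Gauss's law: E·4πr² = Q_enc/ε₀.
E = |Q_enc|/(4πε₀r²) = (1.226×10^-5)/(4π·8.85×10^-12·(0.36)²) = 8.51×10^5 N/C.

E ≈ 8.51×10^5 N/C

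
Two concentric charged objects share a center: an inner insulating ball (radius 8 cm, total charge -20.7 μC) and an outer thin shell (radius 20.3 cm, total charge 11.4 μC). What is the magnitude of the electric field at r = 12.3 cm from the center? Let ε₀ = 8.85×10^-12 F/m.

|E| ≈ 1.23×10^7 N/C

By spherical symmetry E is radial; choose a Gaussian sphere of radius r = 12.3 cm (between the bodies, 8 cm < r < 20.3 cm).
The shell at 20.3 cm lies outside the Gaussian surface, so Q_enc = -20.7 μC = -2.07e-5 C.
Since E is radial and uniform over the Gaussian sphere, Φ = E·4πr² = Q_enc/ε₀.
E = |Q_enc|/(4πε₀r²) = (2.07e-5)/(4π·8.85×10^-12·(0.123)²) = 1.23×10^7 N/C.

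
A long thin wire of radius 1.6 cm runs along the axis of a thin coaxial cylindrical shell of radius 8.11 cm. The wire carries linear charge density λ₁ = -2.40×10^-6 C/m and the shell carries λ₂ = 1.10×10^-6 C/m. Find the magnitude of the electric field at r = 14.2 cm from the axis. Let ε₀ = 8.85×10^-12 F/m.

Choose a coaxial cylinder of radius r = 14.2 cm (arbitrary length L) as the Gaussian surface (r > 8.11 cm, enclosing both).
λ_enc = λ₁ + λ₂ = (-2.40×10^-6) + (1.10×10^-6) = -1.30×10^-6 C/m.
Since E is radial and uniform over the curved surface, Φ = E·2πrL = Q_enc/ε₀ = λ_enc L/ε₀.
E = |λ_enc|/(2πε₀r) = (1.30e-6)/(2π·8.85×10^-12·0.142) = 1.65e5 N/C.

1.65×10^5 N/C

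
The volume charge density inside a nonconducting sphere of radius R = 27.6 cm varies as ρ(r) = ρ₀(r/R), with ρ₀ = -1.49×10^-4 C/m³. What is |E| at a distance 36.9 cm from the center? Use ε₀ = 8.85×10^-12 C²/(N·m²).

6.50e5 N/C

Symmetry ⇒ E = E(r) r̂. Gaussian sphere of radius r = 36.9 cm (r > R, all charge enclosed).
Q_enc = 4π ∫₀^R ρ₀(r'/R)^1 r'² dr' = 4πρ₀R³/4 = -9.842×10^-6 C.
By Gauss's law, ∮E·dA = E·4πr² = Q_enc/ε₀.
E = |Q_enc|/(4πε₀r²) = (9.842e-6)/(4π·8.85×10^-12·(0.369)²) = 6.50×10^5 N/C.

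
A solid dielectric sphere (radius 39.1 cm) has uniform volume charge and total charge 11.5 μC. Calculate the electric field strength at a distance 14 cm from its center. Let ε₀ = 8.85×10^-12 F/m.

E ≈ 2.42e5 N/C

Take a concentric spherical Gaussian surface of radius r = 14 cm (r < R).
Only the charge within r is enclosed: Q_enc = Q·(r/R)³ = (11.5 μC)·(14 cm/39.1 cm)³ = 5.279×10^-7 C.
Applying ∮E·dA = Q_enc/ε₀ with Φ = E(4πr²):
E = |Q_enc|/(4πε₀r²) = (5.279e-7)/(4π·8.85×10^-12·(0.14)²) = 2.42×10^5 N/C.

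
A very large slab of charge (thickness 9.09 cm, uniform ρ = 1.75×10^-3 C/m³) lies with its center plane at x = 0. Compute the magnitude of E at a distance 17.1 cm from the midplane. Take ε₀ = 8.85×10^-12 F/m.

The point |x| = 17.1 cm lies outside the slab (half-thickness 0.04545 m). A symmetric pillbox spanning the full slab encloses Q_enc = ρ·d·A.
Flux = 2EA ⇒ E = |ρ|d/(2ε₀), independent of distance outside.
E = (1.75e-3)(0.0909)/(2·8.85×10^-12) = 8.99×10^6 N/C.

8.99×10^6 N/C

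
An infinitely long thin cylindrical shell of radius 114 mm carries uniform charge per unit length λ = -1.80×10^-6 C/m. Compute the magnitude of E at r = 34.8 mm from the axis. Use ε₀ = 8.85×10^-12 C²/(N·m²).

By cylindrical symmetry E is radial; use a coaxial Gaussian cylinder of radius 34.8 mm and length L (r < 114 mm, inside the shell).
No charge is enclosed, so Gauss's law gives E·2πrL = 0 ⇒ E = 0.

|E| = 0 N/C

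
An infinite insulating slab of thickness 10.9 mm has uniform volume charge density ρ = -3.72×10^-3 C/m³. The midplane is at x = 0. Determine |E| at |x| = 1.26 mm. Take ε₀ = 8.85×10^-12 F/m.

By symmetry E is perpendicular to the slab. A Gaussian pillbox from −1.26 mm to +1.26 mm (face area A) lies entirely within the slab.
Q_enc = ρ·(2x)·A and flux = 2EA, so 2EA = 2ρxA/ε₀ ⇒ E = |ρ|x/ε₀.
E = (3.72e-3)(0.00126)/(8.85×10^-12) = 5.30e5 N/C.

E = 5.30e5 N/C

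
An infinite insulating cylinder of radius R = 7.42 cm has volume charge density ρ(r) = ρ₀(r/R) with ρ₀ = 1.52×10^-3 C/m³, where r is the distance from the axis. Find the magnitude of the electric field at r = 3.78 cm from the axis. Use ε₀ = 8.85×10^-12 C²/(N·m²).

Take a coaxial cylindrical Gaussian surface of radius r = 3.78 cm and length L (r < R).
Integrating ρ over the cross-section to radius r: λ_enc = (2πρ₀/R) ∫₀^r r'^2 dr' = 2πρ₀ r^3/(3·R) = 2.317×10^-6 C/m.
Gauss's law: E·2πrL = λ_enc L/ε₀.
E = |λ_enc|/(2πε₀r) = (2.317×10^-6)/(2π·8.85×10^-12·0.0378) = 1.10×10^6 N/C.

E ≈ 1.10×10^6 N/C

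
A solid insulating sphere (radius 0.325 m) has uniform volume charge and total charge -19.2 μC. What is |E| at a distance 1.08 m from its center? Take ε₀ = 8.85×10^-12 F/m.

E ≈ 1.48×10^5 N/C

By spherical symmetry E is radial; choose a Gaussian sphere of radius r = 1.08 m (r > R, so the entire charge is enclosed).
Q_enc = -19.2 μC = -1.92×10^-5 C.
Gauss's law: E·4πr² = Q_enc/ε₀.
E = |Q_enc|/(4πε₀r²) = (1.92×10^-5)/(4π·8.85×10^-12·(1.08)²) = 1.48×10^5 N/C.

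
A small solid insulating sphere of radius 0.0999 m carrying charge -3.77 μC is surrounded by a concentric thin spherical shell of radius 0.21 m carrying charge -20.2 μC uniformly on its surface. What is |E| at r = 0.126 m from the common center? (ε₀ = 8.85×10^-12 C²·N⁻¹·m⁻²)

2.14×10^6 N/C

Take a concentric spherical Gaussian surface of radius r = 0.126 m (between the bodies, 0.0999 m < r < 0.21 m).
The shell at 0.21 m lies outside the Gaussian surface, so Q_enc = -3.77 μC = -3.77×10^-6 C.
Since E is radial and uniform over the Gaussian sphere, Φ = E·4πr² = Q_enc/ε₀.
E = |Q_enc|/(4πε₀r²) = (3.77×10^-6)/(4π·8.85×10^-12·(0.126)²) = 2.14×10^6 N/C.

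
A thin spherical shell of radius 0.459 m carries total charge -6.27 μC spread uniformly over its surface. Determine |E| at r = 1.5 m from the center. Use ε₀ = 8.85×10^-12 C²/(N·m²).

Use a concentric Gaussian sphere at r = 1.5 m (r > 0.459 m).
The entire shell is enclosed: Q_enc = -6.27×10^-6 C.
By Gauss's law, ∮E·dA = E·4πr² = Q_enc/ε₀.
E = |Q_enc|/(4πε₀r²) = (6.27×10^-6)/(4π·8.85×10^-12·(1.5)²) = 2.51e4 N/C.

|E| ≈ 2.51×10^4 N/C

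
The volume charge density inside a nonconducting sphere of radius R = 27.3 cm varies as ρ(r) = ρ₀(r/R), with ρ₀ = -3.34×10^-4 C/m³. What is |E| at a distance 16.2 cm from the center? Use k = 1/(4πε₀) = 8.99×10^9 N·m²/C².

Use a concentric Gaussian sphere at r = 16.2 cm (r < R).
Q_enc = ∫₀^r ρ(r')·4πr'² dr' = (4πρ₀/R) ∫₀^r r'^3 dr' = 4πρ₀ r^4/(4·R) = -2.647×10^-6 C.
By Gauss's law, ∮E·dA = E·4πr² = Q_enc/ε₀.
E = k|Q_enc|/r² = (8.99×10^9)(2.647e-6)/(0.162)² = 9.07×10^5 N/C.

|E| ≈ 9.07e5 V/m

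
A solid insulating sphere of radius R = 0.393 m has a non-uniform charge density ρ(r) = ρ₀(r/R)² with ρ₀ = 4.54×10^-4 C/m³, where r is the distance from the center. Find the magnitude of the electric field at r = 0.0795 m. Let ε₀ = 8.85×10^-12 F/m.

E ≈ 3.34×10^4 V/m

By spherical symmetry E is radial; choose a Gaussian sphere of radius r = 0.0795 m (r < R).
Q_enc = ∫₀^r ρ(r')·4πr'² dr' = (4πρ₀/R²) ∫₀^r r'^4 dr' = 4πρ₀ r^5/(5·R²) = 2.346×10^-8 C.
Gauss's law: E·4πr² = Q_enc/ε₀.
E = |Q_enc|/(4πε₀r²) = (2.346×10^-8)/(4π·8.85×10^-12·(0.0795)²) = 3.34e4 N/C.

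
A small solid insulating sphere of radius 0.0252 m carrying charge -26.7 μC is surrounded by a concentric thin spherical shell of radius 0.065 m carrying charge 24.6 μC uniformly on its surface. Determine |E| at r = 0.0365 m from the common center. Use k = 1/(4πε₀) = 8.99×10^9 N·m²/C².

|E| ≈ 1.80×10^8 N/C

Use a concentric Gaussian sphere at r = 0.0365 m (between the bodies, 0.0252 m < r < 0.065 m).
Only the inner charge is enclosed; the outer shell contributes nothing inside itself. Q_enc = -26.7 μC = -2.67×10^-5 C.
Since E is radial and uniform over the Gaussian sphere, Φ = E·4πr² = Q_enc/ε₀.
E = k|Q_enc|/r² = (8.99×10^9)(2.67×10^-5)/(0.0365)² = 1.80×10^8 N/C.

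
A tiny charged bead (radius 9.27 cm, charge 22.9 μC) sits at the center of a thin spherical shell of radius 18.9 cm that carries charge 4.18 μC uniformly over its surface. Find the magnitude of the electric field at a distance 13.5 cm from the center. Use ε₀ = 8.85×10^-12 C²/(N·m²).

E = 1.13×10^7 N/C

Use a concentric Gaussian sphere at r = 13.5 cm (between the bodies, 9.27 cm < r < 18.9 cm).
The shell at 18.9 cm lies outside the Gaussian surface, so Q_enc = 22.9 μC = 2.29×10^-5 C.
Applying ∮E·dA = Q_enc/ε₀ with Φ = E(4πr²):
E = |Q_enc|/(4πε₀r²) = (2.29×10^-5)/(4π·8.85×10^-12·(0.135)²) = 1.13e7 N/C.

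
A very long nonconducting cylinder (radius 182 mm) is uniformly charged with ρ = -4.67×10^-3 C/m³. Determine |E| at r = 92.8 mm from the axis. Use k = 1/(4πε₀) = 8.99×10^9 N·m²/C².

By cylindrical symmetry E is radial; use a coaxial Gaussian cylinder of radius 92.8 mm and length L (r < R).
Enclosed charge per unit length: λ_enc = ρ·πr² = (-4.67×10^-3)π(0.0928)² = -1.263×10^-4 C/m.
Gauss's law: E·2πrL = λ_enc L/ε₀.
E = 2k|λ_enc|/r = 2(8.99×10^9)(1.263×10^-4)/(0.0928) = 2.45e7 N/C.

|E| ≈ 2.45e7 N/C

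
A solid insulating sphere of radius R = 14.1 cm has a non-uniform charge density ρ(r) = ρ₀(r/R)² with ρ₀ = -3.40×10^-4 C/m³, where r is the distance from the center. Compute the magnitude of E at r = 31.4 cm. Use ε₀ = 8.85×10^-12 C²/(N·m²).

Symmetry ⇒ E = E(r) r̂. Gaussian sphere of radius r = 31.4 cm (r > R, all charge enclosed).
Q_enc = 4π ∫₀^R ρ₀(r'/R)^2 r'² dr' = 4πρ₀R³/5 = -2.395e-6 C.
Gauss's law: E·4πr² = Q_enc/ε₀.
E = |Q_enc|/(4πε₀r²) = (2.395e-6)/(4π·8.85×10^-12·(0.314)²) = 2.18×10^5 N/C.

|E| ≈ 2.18×10^5 V/m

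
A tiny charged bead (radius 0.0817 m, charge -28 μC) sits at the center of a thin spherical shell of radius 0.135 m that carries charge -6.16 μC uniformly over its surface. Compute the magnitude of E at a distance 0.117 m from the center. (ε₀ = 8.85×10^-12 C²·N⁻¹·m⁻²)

Use a concentric Gaussian sphere at r = 0.117 m (between the bodies, 0.0817 m < r < 0.135 m).
Only the inner charge is enclosed; the outer shell contributes nothing inside itself. Q_enc = -28 μC = -2.80e-5 C.
By Gauss's law, ∮E·dA = E·4πr² = Q_enc/ε₀.
E = |Q_enc|/(4πε₀r²) = (2.80×10^-5)/(4π·8.85×10^-12·(0.117)²) = 1.84×10^7 N/C.

|E| ≈ 1.84×10^7 V/m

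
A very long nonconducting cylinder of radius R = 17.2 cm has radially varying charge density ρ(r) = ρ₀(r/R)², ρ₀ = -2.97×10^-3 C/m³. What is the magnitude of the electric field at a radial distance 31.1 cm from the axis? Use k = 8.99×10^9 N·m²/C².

E = 7.98e6 V/m

Coaxial Gaussian cylinder, radius r = 31.1 cm, length L (r > R, full charge per length enclosed).
λ_enc = 2π ∫₀^R ρ₀(r'/R)^2 r' dr' = 2πρ₀R²/4 = -1.38×10^-4 C/m.
Since E is radial and uniform over the curved surface, Φ = E·2πrL = Q_enc/ε₀ = λ_enc L/ε₀.
E = 2k|λ_enc|/r = 2(8.99×10^9)(1.38e-4)/(0.311) = 7.98e6 N/C.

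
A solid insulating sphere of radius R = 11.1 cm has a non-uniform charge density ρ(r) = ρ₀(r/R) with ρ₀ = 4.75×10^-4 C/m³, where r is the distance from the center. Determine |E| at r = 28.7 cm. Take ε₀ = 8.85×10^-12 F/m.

Take a concentric spherical Gaussian surface of radius r = 28.7 cm (r > R, all charge enclosed).
Q_enc = 4π ∫₀^R ρ₀(r'/R)^1 r'² dr' = 4πρ₀R³/4 = 2.041e-6 C.
By Gauss's law, ∮E·dA = E·4πr² = Q_enc/ε₀.
E = |Q_enc|/(4πε₀r²) = (2.041×10^-6)/(4π·8.85×10^-12·(0.287)²) = 2.23×10^5 N/C.

|E| = 2.23×10^5 N/C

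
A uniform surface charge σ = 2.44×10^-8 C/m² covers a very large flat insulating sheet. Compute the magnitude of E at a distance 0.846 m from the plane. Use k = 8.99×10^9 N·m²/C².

By planar symmetry E is perpendicular to the sheet and uniform; use a Gaussian pillbox with flat faces of area A on each side of the sheet.
Only the two end caps contribute flux: Φ = 2EA. With Q_enc = σA, Gauss's law gives E = |σ|/(2ε₀).
E = 2πk|σ| = 2π(8.99×10^9)(2.44e-8) = 1.38e3 N/C.

|E| ≈ 1.38×10^3 N/C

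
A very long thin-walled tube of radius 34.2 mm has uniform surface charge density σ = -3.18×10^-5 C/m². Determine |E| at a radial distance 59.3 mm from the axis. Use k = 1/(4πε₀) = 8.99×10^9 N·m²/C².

|E| = 2.07e6 N/C

By cylindrical symmetry E is radial; use a coaxial Gaussian cylinder of radius 59.3 mm and length L (r > 34.2 mm).
The whole shell is enclosed: λ_enc = σ·2πR = (-3.18×10^-5)·2π·(0.0342) = -6.833×10^-6 C/m.
Applying ∮E·dA = Q_enc/ε₀ with the end caps contributing no flux:
E = 2k|λ_enc|/r = 2(8.99×10^9)(6.833×10^-6)/(0.0593) = 2.07×10^6 N/C.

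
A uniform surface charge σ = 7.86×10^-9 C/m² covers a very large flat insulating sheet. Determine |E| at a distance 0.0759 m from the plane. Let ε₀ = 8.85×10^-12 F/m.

E = 444 V/m

Choose a cylindrical pillbox piercing the sheet, end faces (area A) parallel to it.
Only the two end caps contribute flux: Φ = 2EA. With Q_enc = σA, Gauss's law gives E = |σ|/(2ε₀).
E = |σ|/(2ε₀) = (7.86×10^-9)/(2·8.85×10^-12) = 444 N/C.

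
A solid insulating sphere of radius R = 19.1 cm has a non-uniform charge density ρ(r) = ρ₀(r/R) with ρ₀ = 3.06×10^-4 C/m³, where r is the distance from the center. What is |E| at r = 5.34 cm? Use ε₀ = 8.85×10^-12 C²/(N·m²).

Take a concentric spherical Gaussian surface of radius r = 5.34 cm (r < R).
Integrate the density: Q_enc = 4π ∫₀^r ρ₀(r'/R)^1 r'² dr' = 4πρ₀ r^4/(4·R) = 4.093×10^-8 C.
Gauss's law: E·4πr² = Q_enc/ε₀.
E = |Q_enc|/(4πε₀r²) = (4.093×10^-8)/(4π·8.85×10^-12·(0.0534)²) = 1.29×10^5 N/C.

E = 1.29×10^5 N/C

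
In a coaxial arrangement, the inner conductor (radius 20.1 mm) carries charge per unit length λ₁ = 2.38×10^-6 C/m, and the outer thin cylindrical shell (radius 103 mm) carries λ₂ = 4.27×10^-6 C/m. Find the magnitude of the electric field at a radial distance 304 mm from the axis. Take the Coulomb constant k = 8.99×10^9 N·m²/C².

E = 3.93×10^5 N/C

Take a coaxial cylindrical Gaussian surface of radius r = 304 mm and length L (r > 103 mm, enclosing both).
λ_enc = λ₁ + λ₂ = (2.38e-6) + (4.27×10^-6) = 6.65×10^-6 C/m.
Gauss's law: E·2πrL = λ_enc L/ε₀.
E = 2k|λ_enc|/r = 2(8.99×10^9)(6.65×10^-6)/(0.304) = 3.93e5 N/C.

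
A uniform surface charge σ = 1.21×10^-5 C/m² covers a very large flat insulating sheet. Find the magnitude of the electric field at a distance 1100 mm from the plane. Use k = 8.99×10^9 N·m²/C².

|E| ≈ 6.83×10^5 V/m

By planar symmetry E is perpendicular to the sheet and uniform; use a Gaussian pillbox with flat faces of area A on each side of the sheet.
Only the two end caps contribute flux: Φ = 2EA. With Q_enc = σA, Gauss's law gives E = |σ|/(2ε₀).
E = 2πk|σ| = 2π(8.99×10^9)(1.21×10^-5) = 6.83×10^5 N/C.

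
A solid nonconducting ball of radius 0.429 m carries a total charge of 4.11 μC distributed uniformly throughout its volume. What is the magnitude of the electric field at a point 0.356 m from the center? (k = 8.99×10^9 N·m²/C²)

Take a concentric spherical Gaussian surface of radius r = 0.356 m (r < R).
For a uniform sphere the enclosed fraction is (r/R)³, so Q_enc = (4.11 μC)(0.356/0.429)³ = 2.349×10^-6 C.
Since E is radial and uniform over the Gaussian sphere, Φ = E·4πr² = Q_enc/ε₀.
E = k|Q_enc|/r² = (8.99×10^9)(2.349×10^-6)/(0.356)² = 1.67×10^5 N/C.

1.67e5 N/C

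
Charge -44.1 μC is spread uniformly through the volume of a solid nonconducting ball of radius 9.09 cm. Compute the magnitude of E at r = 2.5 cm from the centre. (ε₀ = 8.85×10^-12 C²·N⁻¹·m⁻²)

|E| = 1.32×10^7 N/C

Take a concentric spherical Gaussian surface of radius r = 2.5 cm (r < R).
Only the charge within r is enclosed: Q_enc = Q·(r/R)³ = (-44.1 μC)·(2.5 cm/9.09 cm)³ = -9.174×10^-7 C.
Applying ∮E·dA = Q_enc/ε₀ with Φ = E(4πr²):
E = |Q_enc|/(4πε₀r²) = (9.174×10^-7)/(4π·8.85×10^-12·(0.025)²) = 1.32×10^7 N/C.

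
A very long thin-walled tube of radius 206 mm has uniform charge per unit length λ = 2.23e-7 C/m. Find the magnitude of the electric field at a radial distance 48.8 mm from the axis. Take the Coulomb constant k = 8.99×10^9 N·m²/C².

E = 0

Choose a coaxial cylinder of radius r = 48.8 mm (arbitrary length L) as the Gaussian surface (r < 206 mm, inside the shell).
No charge is enclosed, so Gauss's law gives E·2πrL = 0 ⇒ E = 0.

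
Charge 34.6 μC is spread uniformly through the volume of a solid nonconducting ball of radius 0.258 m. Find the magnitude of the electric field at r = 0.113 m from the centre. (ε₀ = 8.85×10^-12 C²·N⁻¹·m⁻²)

E ≈ 2.05×10^6 V/m

Use a concentric Gaussian sphere at r = 0.113 m (r < R).
Only the charge within r is enclosed: Q_enc = Q·(r/R)³ = (34.6 μC)·(0.113 m/0.258 m)³ = 2.907×10^-6 C.
Gauss's law: E·4πr² = Q_enc/ε₀.
E = |Q_enc|/(4πε₀r²) = (2.907×10^-6)/(4π·8.85×10^-12·(0.113)²) = 2.05×10^6 N/C.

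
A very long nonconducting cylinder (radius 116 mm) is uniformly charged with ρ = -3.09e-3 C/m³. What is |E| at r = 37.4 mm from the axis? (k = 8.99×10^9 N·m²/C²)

E ≈ 6.53e6 N/C

By cylindrical symmetry E is radial; use a coaxial Gaussian cylinder of radius 37.4 mm and length L (r < R).
Enclosed charge per unit length: λ_enc = ρ·πr² = (-3.09×10^-3)π(0.0374)² = -1.358×10^-5 C/m.
Gauss's law: E·2πrL = λ_enc L/ε₀.
E = 2k|λ_enc|/r = 2(8.99×10^9)(1.358×10^-5)/(0.0374) = 6.53×10^6 N/C.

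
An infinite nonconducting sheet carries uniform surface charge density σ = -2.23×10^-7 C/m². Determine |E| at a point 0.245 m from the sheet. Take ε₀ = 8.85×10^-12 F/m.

E = 1.26×10^4 V/m

By planar symmetry E is perpendicular to the sheet and uniform; use a Gaussian pillbox with flat faces of area A on each side of the sheet.
Flux Φ = 2EA and Q_enc = σA, so 2EA = σA/ε₀ ⇒ E = |σ|/(2ε₀), independent of distance.
E = |σ|/(2ε₀) = (2.23×10^-7)/(2·8.85×10^-12) = 1.26e4 N/C.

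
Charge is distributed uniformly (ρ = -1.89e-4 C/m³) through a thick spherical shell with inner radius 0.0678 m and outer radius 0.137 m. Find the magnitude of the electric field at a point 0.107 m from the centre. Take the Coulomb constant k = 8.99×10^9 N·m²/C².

By spherical symmetry E is radial; choose a Gaussian sphere of radius r = 0.107 m (within the shell material, 0.0678 m < r < 0.137 m).
Enclosed charge is the volume from a to r: Q_enc = (4π/3)ρ(r³ − a³) = -7.231×10^-7 C.
Since E is radial and uniform over the Gaussian sphere, Φ = E·4πr² = Q_enc/ε₀.
E = k|Q_enc|/r² = (8.99×10^9)(7.231e-7)/(0.107)² = 5.68×10^5 N/C.

|E| = 5.68×10^5 N/C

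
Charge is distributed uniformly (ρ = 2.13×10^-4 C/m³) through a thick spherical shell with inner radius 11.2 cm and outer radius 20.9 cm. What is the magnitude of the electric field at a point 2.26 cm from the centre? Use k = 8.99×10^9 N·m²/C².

Use a concentric Gaussian sphere at r = 2.26 cm (r < 11.2 cm, inside the empty cavity).
Q_enc = 0 (all charge lies at larger r); Gauss's law gives E = 0.

E = 0 (no enclosed charge)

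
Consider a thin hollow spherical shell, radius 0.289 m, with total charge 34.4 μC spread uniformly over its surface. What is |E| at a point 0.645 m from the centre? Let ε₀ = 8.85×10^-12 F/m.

7.44e5 V/m

Take a concentric spherical Gaussian surface of radius r = 0.645 m (r > 0.289 m).
The entire shell is enclosed: Q_enc = 3.44e-5 C.
Gauss's law: E·4πr² = Q_enc/ε₀.
E = |Q_enc|/(4πε₀r²) = (3.44×10^-5)/(4π·8.85×10^-12·(0.645)²) = 7.44e5 N/C.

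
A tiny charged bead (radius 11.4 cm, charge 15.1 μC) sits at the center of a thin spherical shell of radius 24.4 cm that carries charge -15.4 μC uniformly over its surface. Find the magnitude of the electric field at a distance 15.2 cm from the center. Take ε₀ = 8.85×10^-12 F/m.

Use a concentric Gaussian sphere at r = 15.2 cm (between the bodies, 11.4 cm < r < 24.4 cm).
Only the inner charge is enclosed; the outer shell contributes nothing inside itself. Q_enc = 15.1 μC = 1.51×10^-5 C.
Since E is radial and uniform over the Gaussian sphere, Φ = E·4πr² = Q_enc/ε₀.
E = |Q_enc|/(4πε₀r²) = (1.51e-5)/(4π·8.85×10^-12·(0.152)²) = 5.88×10^6 N/C.

|E| ≈ 5.88×10^6 V/m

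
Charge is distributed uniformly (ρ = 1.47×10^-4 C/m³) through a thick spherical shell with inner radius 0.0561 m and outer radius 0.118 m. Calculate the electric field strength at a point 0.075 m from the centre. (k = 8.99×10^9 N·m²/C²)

|E| = 2.41×10^5 N/C

Symmetry ⇒ E = E(r) r̂. Gaussian sphere of radius r = 0.075 m (within the shell material, 0.0561 m < r < 0.118 m).
Enclosed charge is the volume from a to r: Q_enc = (4π/3)ρ(r³ − a³) = 1.511×10^-7 C.
Since E is radial and uniform over the Gaussian sphere, Φ = E·4πr² = Q_enc/ε₀.
E = k|Q_enc|/r² = (8.99×10^9)(1.511×10^-7)/(0.075)² = 2.41×10^5 N/C.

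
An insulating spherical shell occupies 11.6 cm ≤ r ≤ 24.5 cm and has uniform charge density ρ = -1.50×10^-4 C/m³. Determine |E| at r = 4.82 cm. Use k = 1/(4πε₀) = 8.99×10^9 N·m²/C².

Symmetry ⇒ E = E(r) r̂. Gaussian sphere of radius r = 4.82 cm (r < 11.6 cm, inside the empty cavity).
No charge is enclosed, so by Gauss's law E·4πr² = 0 ⇒ E = 0.

E = 0 (no enclosed charge)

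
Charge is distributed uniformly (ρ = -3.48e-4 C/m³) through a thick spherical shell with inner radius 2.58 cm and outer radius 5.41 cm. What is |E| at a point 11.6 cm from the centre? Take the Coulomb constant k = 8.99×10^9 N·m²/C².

Use a concentric Gaussian sphere at r = 11.6 cm (r > 5.41 cm, enclosing the whole shell).
Q_enc = ρ·(4π/3)(b³ − a³) = (-3.48e-4)·(4π/3)·((0.0541)³ − (0.0258)³) = -2.058e-7 C.
Since E is radial and uniform over the Gaussian sphere, Φ = E·4πr² = Q_enc/ε₀.
E = k|Q_enc|/r² = (8.99×10^9)(2.058e-7)/(0.116)² = 1.37e5 N/C.

E ≈ 1.37e5 V/m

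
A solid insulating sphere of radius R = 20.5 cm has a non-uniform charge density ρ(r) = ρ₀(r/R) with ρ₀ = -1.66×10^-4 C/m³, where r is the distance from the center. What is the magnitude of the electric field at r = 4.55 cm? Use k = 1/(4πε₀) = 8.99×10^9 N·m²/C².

4.73e4 N/C

Use a concentric Gaussian sphere at r = 4.55 cm (r < R).
Q_enc = ∫₀^r ρ(r')·4πr'² dr' = (4πρ₀/R) ∫₀^r r'^3 dr' = 4πρ₀ r^4/(4·R) = -1.09×10^-8 C.
Gauss's law: E·4πr² = Q_enc/ε₀.
E = k|Q_enc|/r² = (8.99×10^9)(1.09×10^-8)/(0.0455)² = 4.73e4 N/C.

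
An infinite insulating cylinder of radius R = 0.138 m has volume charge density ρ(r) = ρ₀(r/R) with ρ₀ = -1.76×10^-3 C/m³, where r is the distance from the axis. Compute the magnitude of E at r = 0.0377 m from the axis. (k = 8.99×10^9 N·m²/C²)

Choose a coaxial cylinder of radius r = 0.0377 m (arbitrary length L) as the Gaussian surface (r < R).
Integrating ρ over the cross-section to radius r: λ_enc = (2πρ₀/R) ∫₀^r r'^2 dr' = 2πρ₀ r^3/(3·R) = -1.431e-6 C/m.
Applying ∮E·dA = Q_enc/ε₀ with the end caps contributing no flux:
E = 2k|λ_enc|/r = 2(8.99×10^9)(1.431e-6)/(0.0377) = 6.83e5 N/C.

E ≈ 6.83×10^5 N/C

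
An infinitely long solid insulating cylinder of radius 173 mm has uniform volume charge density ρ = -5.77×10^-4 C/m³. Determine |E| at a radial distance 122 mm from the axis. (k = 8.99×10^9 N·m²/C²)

E ≈ 3.98e6 N/C

Take a coaxial cylindrical Gaussian surface of radius r = 122 mm and length L (r < R).
Enclosed charge per unit length: λ_enc = ρ·πr² = (-5.77e-4)π(0.122)² = -2.698×10^-5 C/m.
By Gauss's law (flux through the curved wall only), E·2πrL = λ_enc L/ε₀.
E = 2k|λ_enc|/r = 2(8.99×10^9)(2.698e-5)/(0.122) = 3.98×10^6 N/C.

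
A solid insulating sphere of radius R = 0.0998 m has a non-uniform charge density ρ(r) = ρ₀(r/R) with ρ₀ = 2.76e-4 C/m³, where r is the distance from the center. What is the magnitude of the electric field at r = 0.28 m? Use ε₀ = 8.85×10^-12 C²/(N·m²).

E = 9.89×10^4 N/C

Take a concentric spherical Gaussian surface of radius r = 0.28 m (r > R, all charge enclosed).
Q_enc = 4π ∫₀^R ρ₀(r'/R)^1 r'² dr' = 4πρ₀R³/4 = 8.619×10^-7 C.
By Gauss's law, ∮E·dA = E·4πr² = Q_enc/ε₀.
E = |Q_enc|/(4πε₀r²) = (8.619×10^-7)/(4π·8.85×10^-12·(0.28)²) = 9.89×10^4 N/C.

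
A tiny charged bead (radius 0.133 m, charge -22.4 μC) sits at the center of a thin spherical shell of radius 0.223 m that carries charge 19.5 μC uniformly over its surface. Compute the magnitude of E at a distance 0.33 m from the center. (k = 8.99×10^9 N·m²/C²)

|E| ≈ 2.39×10^5 N/C

Use a concentric Gaussian sphere at r = 0.33 m (r > 0.223 m, enclosing both).
Q_enc = (-22.4 μC) + (19.5 μC) = -2.90×10^-6 C.
Applying ∮E·dA = Q_enc/ε₀ with Φ = E(4πr²):
E = k|Q_enc|/r² = (8.99×10^9)(2.90×10^-6)/(0.33)² = 2.39×10^5 N/C.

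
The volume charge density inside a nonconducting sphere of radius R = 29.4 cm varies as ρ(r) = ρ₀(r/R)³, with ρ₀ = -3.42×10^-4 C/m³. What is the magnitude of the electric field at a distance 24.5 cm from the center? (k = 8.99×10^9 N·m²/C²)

9.13×10^5 N/C

Use a concentric Gaussian sphere at r = 24.5 cm (r < R).
Integrate the density: Q_enc = 4π ∫₀^r ρ₀(r'/R)^3 r'² dr' = 4πρ₀ r^6/(6·R³) = -6.096e-6 C.
Gauss's law: E·4πr² = Q_enc/ε₀.
E = k|Q_enc|/r² = (8.99×10^9)(6.096×10^-6)/(0.245)² = 9.13×10^5 N/C.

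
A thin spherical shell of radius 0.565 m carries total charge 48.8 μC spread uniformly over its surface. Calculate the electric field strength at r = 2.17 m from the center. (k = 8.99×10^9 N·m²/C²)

E ≈ 9.32×10^4 N/C

Symmetry ⇒ E = E(r) r̂. Gaussian sphere of radius r = 2.17 m (r > 0.565 m).
The entire shell is enclosed: Q_enc = 4.88e-5 C.
By Gauss's law, ∮E·dA = E·4πr² = Q_enc/ε₀.
E = k|Q_enc|/r² = (8.99×10^9)(4.88×10^-5)/(2.17)² = 9.32e4 N/C.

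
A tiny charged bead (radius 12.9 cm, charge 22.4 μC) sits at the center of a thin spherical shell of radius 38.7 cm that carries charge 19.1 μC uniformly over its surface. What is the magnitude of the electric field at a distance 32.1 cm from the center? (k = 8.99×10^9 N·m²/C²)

Take a concentric spherical Gaussian surface of radius r = 32.1 cm (between the bodies, 12.9 cm < r < 38.7 cm).
Only the inner charge is enclosed; the outer shell contributes nothing inside itself. Q_enc = 22.4 μC = 2.24×10^-5 C.
Applying ∮E·dA = Q_enc/ε₀ with Φ = E(4πr²):
E = k|Q_enc|/r² = (8.99×10^9)(2.24×10^-5)/(0.321)² = 1.95×10^6 N/C.

E ≈ 1.95×10^6 N/C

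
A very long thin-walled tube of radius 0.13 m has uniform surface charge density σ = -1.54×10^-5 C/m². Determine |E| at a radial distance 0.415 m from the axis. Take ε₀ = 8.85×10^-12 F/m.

E ≈ 5.45×10^5 N/C

Take a coaxial cylindrical Gaussian surface of radius r = 0.415 m and length L (r > 0.13 m).
The whole shell is enclosed: λ_enc = σ·2πR = (-1.54×10^-5)·2π·(0.13) = -1.258×10^-5 C/m.
Applying ∮E·dA = Q_enc/ε₀ with the end caps contributing no flux:
E = |λ_enc|/(2πε₀r) = (1.258×10^-5)/(2π·8.85×10^-12·0.415) = 5.45e5 N/C.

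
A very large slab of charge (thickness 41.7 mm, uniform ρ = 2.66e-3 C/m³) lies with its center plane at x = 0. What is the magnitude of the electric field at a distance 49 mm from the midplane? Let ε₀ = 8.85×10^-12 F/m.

The point |x| = 49 mm lies outside the slab (half-thickness 0.02085 m). A symmetric pillbox spanning the full slab encloses Q_enc = ρ·d·A.
Flux = 2EA ⇒ E = |ρ|d/(2ε₀), independent of distance outside.
E = (2.66×10^-3)(0.0417)/(2·8.85×10^-12) = 6.27e6 N/C.

6.27e6 N/C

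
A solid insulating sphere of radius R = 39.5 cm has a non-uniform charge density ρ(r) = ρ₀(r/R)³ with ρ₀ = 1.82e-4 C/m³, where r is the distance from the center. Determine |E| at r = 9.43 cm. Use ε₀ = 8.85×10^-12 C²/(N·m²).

E = 4.40e3 V/m

Take a concentric spherical Gaussian surface of radius r = 9.43 cm (r < R).
Q_enc = ∫₀^r ρ(r')·4πr'² dr' = (4πρ₀/R³) ∫₀^r r'^5 dr' = 4πρ₀ r^6/(6·R³) = 4.349e-9 C.
Gauss's law: E·4πr² = Q_enc/ε₀.
E = |Q_enc|/(4πε₀r²) = (4.349e-9)/(4π·8.85×10^-12·(0.0943)²) = 4.40×10^3 N/C.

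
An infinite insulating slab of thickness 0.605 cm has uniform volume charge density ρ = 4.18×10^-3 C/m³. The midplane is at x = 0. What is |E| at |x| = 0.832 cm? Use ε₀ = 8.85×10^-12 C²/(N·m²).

The point |x| = 0.832 cm lies outside the slab (half-thickness 0.003025 m). A symmetric pillbox spanning the full slab encloses Q_enc = ρ·d·A.
Flux = 2EA ⇒ E = |ρ|d/(2ε₀), independent of distance outside.
E = (4.18×10^-3)(0.00605)/(2·8.85×10^-12) = 1.43×10^6 N/C.

E = 1.43×10^6 V/m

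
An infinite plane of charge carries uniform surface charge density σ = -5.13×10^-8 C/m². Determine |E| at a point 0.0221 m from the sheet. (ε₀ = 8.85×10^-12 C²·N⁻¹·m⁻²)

|E| = 2.90×10^3 N/C

By planar symmetry E is perpendicular to the sheet and uniform; use a Gaussian pillbox with flat faces of area A on each side of the sheet.
Only the two end caps contribute flux: Φ = 2EA. With Q_enc = σA, Gauss's law gives E = |σ|/(2ε₀).
E = |σ|/(2ε₀) = (5.13e-8)/(2·8.85×10^-12) = 2.90×10^3 N/C.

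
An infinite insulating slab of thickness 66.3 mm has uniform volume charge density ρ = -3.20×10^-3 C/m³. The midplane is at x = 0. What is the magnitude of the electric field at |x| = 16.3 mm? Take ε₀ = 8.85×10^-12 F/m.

By symmetry E is perpendicular to the slab. A Gaussian pillbox from −16.3 mm to +16.3 mm (face area A) lies entirely within the slab.
Q_enc = ρ·(2x)·A and flux = 2EA, so 2EA = 2ρxA/ε₀ ⇒ E = |ρ|x/ε₀.
E = (3.20e-3)(0.0163)/(8.85×10^-12) = 5.89e6 N/C.

E = 5.89e6 N/C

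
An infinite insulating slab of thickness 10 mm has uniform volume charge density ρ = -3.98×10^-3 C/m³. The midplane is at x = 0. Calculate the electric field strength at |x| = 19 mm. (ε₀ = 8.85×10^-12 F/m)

The point |x| = 19 mm lies outside the slab (half-thickness 0.005 m). A symmetric pillbox spanning the full slab encloses Q_enc = ρ·d·A.
Flux = 2EA ⇒ E = |ρ|d/(2ε₀), independent of distance outside.
E = (3.98e-3)(0.01)/(2·8.85×10^-12) = 2.25e6 N/C.

E ≈ 2.25×10^6 V/m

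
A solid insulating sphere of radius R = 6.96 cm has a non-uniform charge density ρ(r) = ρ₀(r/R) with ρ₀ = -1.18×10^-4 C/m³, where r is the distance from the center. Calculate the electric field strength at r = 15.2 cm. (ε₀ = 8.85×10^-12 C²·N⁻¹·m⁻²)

Symmetry ⇒ E = E(r) r̂. Gaussian sphere of radius r = 15.2 cm (r > R, all charge enclosed).
Q_enc = 4π ∫₀^R ρ₀(r'/R)^1 r'² dr' = 4πρ₀R³/4 = -1.25×10^-7 C.
Since E is radial and uniform over the Gaussian sphere, Φ = E·4πr² = Q_enc/ε₀.
E = |Q_enc|/(4πε₀r²) = (1.25×10^-7)/(4π·8.85×10^-12·(0.152)²) = 4.86e4 N/C.

E = 4.86×10^4 N/C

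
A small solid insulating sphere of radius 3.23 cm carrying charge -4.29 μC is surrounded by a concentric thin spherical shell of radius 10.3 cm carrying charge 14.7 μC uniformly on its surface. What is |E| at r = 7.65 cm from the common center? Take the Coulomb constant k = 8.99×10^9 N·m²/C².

Take a concentric spherical Gaussian surface of radius r = 7.65 cm (between the bodies, 3.23 cm < r < 10.3 cm).
Only the inner charge is enclosed; the outer shell contributes nothing inside itself. Q_enc = -4.29 μC = -4.29×10^-6 C.
Gauss's law: E·4πr² = Q_enc/ε₀.
E = k|Q_enc|/r² = (8.99×10^9)(4.29×10^-6)/(0.0765)² = 6.59×10^6 N/C.

|E| ≈ 6.59×10^6 V/m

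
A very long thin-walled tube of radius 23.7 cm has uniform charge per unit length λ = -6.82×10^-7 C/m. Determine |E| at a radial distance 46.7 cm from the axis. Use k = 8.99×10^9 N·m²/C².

By cylindrical symmetry E is radial; use a coaxial Gaussian cylinder of radius 46.7 cm and length L (r > 23.7 cm).
The full line charge is enclosed: λ_enc = -6.82×10^-7 C/m.
Since E is radial and uniform over the curved surface, Φ = E·2πrL = Q_enc/ε₀ = λ_enc L/ε₀.
E = 2k|λ_enc|/r = 2(8.99×10^9)(6.82×10^-7)/(0.467) = 2.63×10^4 N/C.

|E| = 2.63e4 N/C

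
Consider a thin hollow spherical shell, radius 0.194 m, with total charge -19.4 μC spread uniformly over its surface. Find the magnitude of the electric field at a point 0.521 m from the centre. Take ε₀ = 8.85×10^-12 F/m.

|E| ≈ 6.43×10^5 N/C

By spherical symmetry E is radial; choose a Gaussian sphere of radius r = 0.521 m (r > 0.194 m).
The entire shell is enclosed: Q_enc = -1.94×10^-5 C.
Applying ∮E·dA = Q_enc/ε₀ with Φ = E(4πr²):
E = |Q_enc|/(4πε₀r²) = (1.94×10^-5)/(4π·8.85×10^-12·(0.521)²) = 6.43×10^5 N/C.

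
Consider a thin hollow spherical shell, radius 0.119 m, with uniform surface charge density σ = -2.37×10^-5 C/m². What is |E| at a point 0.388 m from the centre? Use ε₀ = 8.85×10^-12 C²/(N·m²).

E = 2.52e5 N/C

Symmetry ⇒ E = E(r) r̂. Gaussian sphere of radius r = 0.388 m (r > 0.119 m).
The entire shell is enclosed: Q_enc = σ·4πR² = (-2.37×10^-5)·4π·(0.119)² = -4.217×10^-6 C.
Gauss's law: E·4πr² = Q_enc/ε₀.
E = |Q_enc|/(4πε₀r²) = (4.217×10^-6)/(4π·8.85×10^-12·(0.388)²) = 2.52×10^5 N/C.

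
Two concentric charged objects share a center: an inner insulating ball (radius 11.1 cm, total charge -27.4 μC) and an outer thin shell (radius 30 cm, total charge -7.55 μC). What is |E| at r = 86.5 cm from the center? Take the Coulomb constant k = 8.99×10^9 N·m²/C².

|E| = 4.20×10^5 V/m

Use a concentric Gaussian sphere at r = 86.5 cm (r > 30 cm, enclosing both).
Q_enc = (-27.4 μC) + (-7.55 μC) = -3.495×10^-5 C.
Since E is radial and uniform over the Gaussian sphere, Φ = E·4πr² = Q_enc/ε₀.
E = k|Q_enc|/r² = (8.99×10^9)(3.495×10^-5)/(0.865)² = 4.20e5 N/C.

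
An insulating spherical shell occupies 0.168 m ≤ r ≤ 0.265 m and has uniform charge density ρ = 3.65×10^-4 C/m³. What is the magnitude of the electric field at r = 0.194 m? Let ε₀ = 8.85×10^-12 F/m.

By spherical symmetry E is radial; choose a Gaussian sphere of radius r = 0.194 m (within the shell material, 0.168 m < r < 0.265 m).
Enclosed charge is the volume from a to r: Q_enc = (4π/3)ρ(r³ − a³) = 3.914×10^-6 C.
By Gauss's law, ∮E·dA = E·4πr² = Q_enc/ε₀.
E = |Q_enc|/(4πε₀r²) = (3.914e-6)/(4π·8.85×10^-12·(0.194)²) = 9.35×10^5 N/C.

|E| ≈ 9.35×10^5 N/C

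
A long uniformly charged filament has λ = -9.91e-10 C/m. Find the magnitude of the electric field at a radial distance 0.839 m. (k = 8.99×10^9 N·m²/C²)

|E| = 21.2 N/C

Coaxial Gaussian cylinder, radius r = 0.839 m, length L.
Q_enc = λL, so λ_enc = -9.91×10^-10 C/m.
By Gauss's law (flux through the curved wall only), E·2πrL = λ_enc L/ε₀.
E = 2k|λ_enc|/r = 2(8.99×10^9)(9.91×10^-10)/(0.839) = 21.2 N/C.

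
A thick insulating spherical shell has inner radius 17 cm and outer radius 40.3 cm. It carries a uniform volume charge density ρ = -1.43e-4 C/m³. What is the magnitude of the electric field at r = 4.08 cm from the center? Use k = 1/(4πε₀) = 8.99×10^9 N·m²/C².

Symmetry ⇒ E = E(r) r̂. Gaussian sphere of radius r = 4.08 cm (r < 17 cm, inside the empty cavity).
No charge is enclosed, so by Gauss's law E·4πr² = 0 ⇒ E = 0.

E = 0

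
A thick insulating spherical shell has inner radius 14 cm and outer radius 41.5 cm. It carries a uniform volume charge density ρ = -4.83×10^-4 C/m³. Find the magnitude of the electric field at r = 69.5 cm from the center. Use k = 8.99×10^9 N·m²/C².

E ≈ 2.59×10^6 N/C

Symmetry ⇒ E = E(r) r̂. Gaussian sphere of radius r = 69.5 cm (r > 41.5 cm, enclosing the whole shell).
Q_enc = ρ·(4π/3)(b³ − a³) = (-4.83e-4)·(4π/3)·((0.415)³ − (0.14)³) = -1.391×10^-4 C.
By Gauss's law, ∮E·dA = E·4πr² = Q_enc/ε₀.
E = k|Q_enc|/r² = (8.99×10^9)(1.391×10^-4)/(0.695)² = 2.59×10^6 N/C.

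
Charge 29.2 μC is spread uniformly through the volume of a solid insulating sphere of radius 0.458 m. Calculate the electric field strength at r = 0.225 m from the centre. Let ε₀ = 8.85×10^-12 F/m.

6.15×10^5 N/C

By spherical symmetry E is radial; choose a Gaussian sphere of radius r = 0.225 m (r < R).
Only the charge within r is enclosed: Q_enc = Q·(r/R)³ = (29.2 μC)·(0.225 m/0.458 m)³ = 3.462×10^-6 C.
By Gauss's law, ∮E·dA = E·4πr² = Q_enc/ε₀.
E = |Q_enc|/(4πε₀r²) = (3.462e-6)/(4π·8.85×10^-12·(0.225)²) = 6.15e5 N/C.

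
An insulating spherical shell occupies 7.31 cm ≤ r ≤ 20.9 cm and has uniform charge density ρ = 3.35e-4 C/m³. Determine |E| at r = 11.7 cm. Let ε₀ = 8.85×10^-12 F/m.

1.12×10^6 V/m

Take a concentric spherical Gaussian surface of radius r = 11.7 cm (within the shell material, 7.31 cm < r < 20.9 cm).
Only the shell between 7.31 cm and r is enclosed: Q_enc = ρ·(4π/3)(r³ − a³) = (3.35e-4)·(4π/3)·((0.117)³ − (0.0731)³) = 1.699×10^-6 C.
Gauss's law: E·4πr² = Q_enc/ε₀.
E = |Q_enc|/(4πε₀r²) = (1.699×10^-6)/(4π·8.85×10^-12·(0.117)²) = 1.12e6 N/C.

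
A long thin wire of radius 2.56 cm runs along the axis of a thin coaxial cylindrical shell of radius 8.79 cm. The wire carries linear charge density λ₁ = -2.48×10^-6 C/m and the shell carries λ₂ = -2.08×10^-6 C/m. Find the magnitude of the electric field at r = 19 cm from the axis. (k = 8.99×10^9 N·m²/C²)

|E| ≈ 4.32×10^5 V/m

Coaxial Gaussian cylinder, radius r = 19 cm, length L (r > 8.79 cm, enclosing both).
λ_enc = λ₁ + λ₂ = (-2.48×10^-6) + (-2.08e-6) = -4.56e-6 C/m.
By Gauss's law (flux through the curved wall only), E·2πrL = λ_enc L/ε₀.
E = 2k|λ_enc|/r = 2(8.99×10^9)(4.56×10^-6)/(0.19) = 4.32×10^5 N/C.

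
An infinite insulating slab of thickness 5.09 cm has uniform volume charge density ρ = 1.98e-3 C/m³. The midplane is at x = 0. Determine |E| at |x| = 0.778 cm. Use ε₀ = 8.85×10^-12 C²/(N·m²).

By symmetry E is perpendicular to the slab. A Gaussian pillbox from −0.778 cm to +0.778 cm (face area A) lies entirely within the slab.
Q_enc = ρ·(2x)·A and flux = 2EA, so 2EA = 2ρxA/ε₀ ⇒ E = |ρ|x/ε₀.
E = (1.98e-3)(0.00778)/(8.85×10^-12) = 1.74×10^6 N/C.

1.74×10^6 N/C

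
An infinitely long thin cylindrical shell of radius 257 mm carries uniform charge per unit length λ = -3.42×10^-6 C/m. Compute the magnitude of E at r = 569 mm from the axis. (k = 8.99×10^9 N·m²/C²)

|E| = 1.08×10^5 N/C

Take a coaxial cylindrical Gaussian surface of radius r = 569 mm and length L (r > 257 mm).
The full line charge is enclosed: λ_enc = -3.42e-6 C/m.
By Gauss's law (flux through the curved wall only), E·2πrL = λ_enc L/ε₀.
E = 2k|λ_enc|/r = 2(8.99×10^9)(3.42×10^-6)/(0.569) = 1.08×10^5 N/C.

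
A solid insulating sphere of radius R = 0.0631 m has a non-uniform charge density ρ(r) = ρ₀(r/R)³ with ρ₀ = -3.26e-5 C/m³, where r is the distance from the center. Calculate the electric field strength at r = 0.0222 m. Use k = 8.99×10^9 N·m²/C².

|E| = 593 V/m

Take a concentric spherical Gaussian surface of radius r = 0.0222 m (r < R).
Integrate the density: Q_enc = 4π ∫₀^r ρ₀(r'/R)^3 r'² dr' = 4πρ₀ r^6/(6·R³) = -3.253×10^-11 C.
Gauss's law: E·4πr² = Q_enc/ε₀.
E = k|Q_enc|/r² = (8.99×10^9)(3.253e-11)/(0.0222)² = 593 N/C.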